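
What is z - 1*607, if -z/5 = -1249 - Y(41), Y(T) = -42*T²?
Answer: -347372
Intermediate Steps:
z = -346765 (z = -5*(-1249 - (-42)*41²) = -5*(-1249 - (-42)*1681) = -5*(-1249 - 1*(-70602)) = -5*(-1249 + 70602) = -5*69353 = -346765)
z - 1*607 = -346765 - 1*607 = -346765 - 607 = -347372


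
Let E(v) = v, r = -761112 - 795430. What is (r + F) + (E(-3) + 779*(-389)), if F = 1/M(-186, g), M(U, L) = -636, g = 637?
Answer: -1182690337/636 ≈ -1.8596e+6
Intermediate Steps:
r = -1556542
F = -1/636 (F = 1/(-636) = -1/636 ≈ -0.0015723)
(r + F) + (E(-3) + 779*(-389)) = (-1556542 - 1/636) + (-3 + 779*(-389)) = -989960713/636 + (-3 - 303031) = -989960713/636 - 303034 = -1182690337/636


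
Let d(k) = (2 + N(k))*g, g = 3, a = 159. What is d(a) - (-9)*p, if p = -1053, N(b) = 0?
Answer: -9471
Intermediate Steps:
d(k) = 6 (d(k) = (2 + 0)*3 = 2*3 = 6)
d(a) - (-9)*p = 6 - (-9)*(-1053) = 6 - 1*9477 = 6 - 9477 = -9471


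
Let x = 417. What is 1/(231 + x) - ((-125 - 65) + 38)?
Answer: 98497/648 ≈ 152.00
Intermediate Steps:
1/(231 + x) - ((-125 - 65) + 38) = 1/(231 + 417) - ((-125 - 65) + 38) = 1/648 - (-190 + 38) = 1/648 - 1*(-152) = 1/648 + 152 = 98497/648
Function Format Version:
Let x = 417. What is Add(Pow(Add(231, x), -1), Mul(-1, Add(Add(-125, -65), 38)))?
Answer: Rational(98497, 648) ≈ 152.00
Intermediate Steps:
Add(Pow(Add(231, x), -1), Mul(-1, Add(Add(-125, -65), 38))) = Add(Pow(Add(231, 417), -1), Mul(-1, Add(Add(-125, -65), 38))) = Add(Pow(648, -1), Mul(-1, Add(-190, 38))) = Add(Rational(1, 648), Mul(-1, -152)) = Add(Rational(1, 648), 152) = Rational(98497, 648)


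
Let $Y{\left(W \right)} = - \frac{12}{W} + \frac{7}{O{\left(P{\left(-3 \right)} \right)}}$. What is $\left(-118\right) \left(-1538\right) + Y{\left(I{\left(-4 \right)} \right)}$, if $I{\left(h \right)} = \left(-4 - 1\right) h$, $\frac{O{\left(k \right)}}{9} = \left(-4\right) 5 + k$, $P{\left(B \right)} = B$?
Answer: $\frac{187835284}{1035} \approx 1.8148 \cdot 10^{5}$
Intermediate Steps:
$O{\left(k \right)} = -180 + 9 k$ ($O{\left(k \right)} = 9 \left(\left(-4\right) 5 + k\right) = 9 \left(-20 + k\right) = -180 + 9 k$)
$I{\left(h \right)} = - 5 h$
$Y{\left(W \right)} = - \frac{7}{207} - \frac{12}{W}$ ($Y{\left(W \right)} = - \frac{12}{W} + \frac{7}{-180 + 9 \left(-3\right)} = - \frac{12}{W} + \frac{7}{-180 - 27} = - \frac{12}{W} + \frac{7}{-207} = - \frac{12}{W} + 7 \left(- \frac{1}{207}\right) = - \frac{12}{W} - \frac{7}{207} = - \frac{7}{207} - \frac{12}{W}$)
$\left(-118\right) \left(-1538\right) + Y{\left(I{\left(-4 \right)} \right)} = \left(-118\right) \left(-1538\right) - \left(\frac{7}{207} + \frac{12}{\left(-5\right) \left(-4\right)}\right) = 181484 - \left(\frac{7}{207} + \frac{12}{20}\right) = 181484 - \frac{656}{1035} = \frac{187835284}{1035}$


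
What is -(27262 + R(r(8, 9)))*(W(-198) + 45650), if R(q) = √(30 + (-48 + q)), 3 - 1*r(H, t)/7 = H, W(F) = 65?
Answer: -1246282330 - 45715*I*√53 ≈ -1.2463e+9 - 3.3281e+5*I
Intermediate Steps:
r(H, t) = 21 - 7*H
R(q) = √(-18 + q)
-(27262 + R(r(8, 9)))*(W(-198) + 45650) = -(27262 + √(-18 + (21 - 7*8)))*(65 + 45650) = -(27262 + √(-18 + (21 - 56)))*45715 = -(27262 + √(-18 - 35))*45715 = -(27262 + √(-53))*45715 = -(27262 + I*√53)*45715 = -(1246282330 + 45715*I*√53) = -1246282330 - 45715*I*√53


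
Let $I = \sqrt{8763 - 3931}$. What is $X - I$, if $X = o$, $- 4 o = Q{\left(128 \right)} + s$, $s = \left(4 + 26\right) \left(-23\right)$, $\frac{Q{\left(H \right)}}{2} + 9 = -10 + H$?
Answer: $118 - 4 \sqrt{302} \approx 48.487$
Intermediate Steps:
$Q{\left(H \right)} = -38 + 2 H$ ($Q{\left(H \right)} = -18 + 2 \left(-10 + H\right) = -18 + \left(-20 + 2 H\right) = -38 + 2 H$)
$s = -690$ ($s = 30 \left(-23\right) = -690$)
$I = 4 \sqrt{302}$ ($I = \sqrt{4832} = 4 \sqrt{302} \approx 69.513$)
$o = 118$ ($o = - \frac{\left(-38 + 2 \cdot 128\right) - 690}{4} = - \frac{\left(-38 + 256\right) - 690}{4} = - \frac{218 - 690}{4} = \left(- \frac{1}{4}\right) \left(-472\right) = 118$)
$X = 118$
$X - I = 118 - 4 \sqrt{302}$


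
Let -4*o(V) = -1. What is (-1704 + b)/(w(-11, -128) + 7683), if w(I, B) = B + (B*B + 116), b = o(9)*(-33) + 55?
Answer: -6629/96220 ≈ -0.068894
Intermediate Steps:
o(V) = 1/4 (o(V) = -1/4*(-1) = 1/4)
b = 187/4 (b = (1/4)*(-33) + 55 = -33/4 + 55 = 187/4 ≈ 46.750)
w(I, B) = 116 + B + B**2 (w(I, B) = B + (B**2 + 116) = B + (116 + B**2) = 116 + B + B**2)
(-1704 + b)/(w(-11, -128) + 7683) = (-1704 + 187/4)/((116 - 128 + (-128)**2) + 7683) = -6629/(4*((116 - 128 + 16384) + 7683)) = -6629/(4*(16372 + 7683)) = -6629/4/24055 = -6629/4*1/24055 = -6629/96220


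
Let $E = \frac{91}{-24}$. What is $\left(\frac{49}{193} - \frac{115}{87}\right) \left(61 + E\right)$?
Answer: $- \frac{6155159}{100746} \approx -61.096$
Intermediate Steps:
$E = - \frac{91}{24}$ ($E = 91 \left(- \frac{1}{24}\right) = - \frac{91}{24} \approx -3.7917$)
$\left(\frac{49}{193} - \frac{115}{87}\right) \left(61 + E\right) = \left(\frac{49}{193} - \frac{115}{87}\right) \left(61 - \frac{91}{24}\right) = \left(49 \cdot \frac{1}{193} - \frac{115}{87}\right) \frac{1373}{24} = \left(\frac{49}{193} - \frac{115}{87}\right) \frac{1373}{24} = \left(- \frac{17932}{16791}\right) \frac{1373}{24} = - \frac{6155159}{100746}$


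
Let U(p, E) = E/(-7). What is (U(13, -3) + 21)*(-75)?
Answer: -11250/7 ≈ -1607.1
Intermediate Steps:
U(p, E) = -E/7 (U(p, E) = E*(-⅐) = -E/7)
(U(13, -3) + 21)*(-75) = (-⅐*(-3) + 21)*(-75) = (3/7 + 21)*(-75) = (150/7)*(-75) = -11250/7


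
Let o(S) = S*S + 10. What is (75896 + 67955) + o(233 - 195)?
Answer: 145305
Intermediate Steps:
o(S) = 10 + S² (o(S) = S² + 10 = 10 + S²)
(75896 + 67955) + o(233 - 195) = (75896 + 67955) + (10 + (233 - 195)²) = 143851 + (10 + 38²) = 143851 + (10 + 1444) = 143851 + 1454 = 145305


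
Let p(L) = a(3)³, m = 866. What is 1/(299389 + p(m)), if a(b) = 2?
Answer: 1/299397 ≈ 3.3400e-6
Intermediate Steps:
p(L) = 8 (p(L) = 2³ = 8)
1/(299389 + p(m)) = 1/(299389 + 8) = 1/299397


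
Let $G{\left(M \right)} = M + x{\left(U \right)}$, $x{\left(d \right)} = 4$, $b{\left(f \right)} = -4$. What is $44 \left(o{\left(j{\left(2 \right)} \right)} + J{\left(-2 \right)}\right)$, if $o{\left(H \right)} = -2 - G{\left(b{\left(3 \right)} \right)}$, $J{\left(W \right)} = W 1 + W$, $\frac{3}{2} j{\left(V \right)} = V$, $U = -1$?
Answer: $-264$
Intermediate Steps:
$G{\left(M \right)} = 4 + M$ ($G{\left(M \right)} = M + 4 = 4 + M$)
$j{\left(V \right)} = \frac{2 V}{3}$
$J{\left(W \right)} = 2 W$ ($J{\left(W \right)} = W + W = 2 W$)
$o{\left(H \right)} = -2$ ($o{\left(H \right)} = -2 - \left(4 - 4\right) = -2 - 0 = -2 + 0 = -2$)
$44 \left(o{\left(j{\left(2 \right)} \right)} + J{\left(-2 \right)}\right) = 44 \left(-2 + 2 \left(-2\right)\right) = 44 \left(-2 - 4\right) = 44 \left(-6\right) = -264$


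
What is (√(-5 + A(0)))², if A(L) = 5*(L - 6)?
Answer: -35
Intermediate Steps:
A(L) = -30 + 5*L (A(L) = 5*(-6 + L) = -30 + 5*L)
(√(-5 + A(0)))² = (√(-5 + (-30 + 5*0)))² = (√(-5 + (-30 + 0)))² = (√(-5 - 30))² = (√(-35))² = (I*√35)² = -35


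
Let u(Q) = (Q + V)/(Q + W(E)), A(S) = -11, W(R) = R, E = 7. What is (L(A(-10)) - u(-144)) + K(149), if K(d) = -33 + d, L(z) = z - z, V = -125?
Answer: 15623/137 ≈ 114.04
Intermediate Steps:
u(Q) = (-125 + Q)/(7 + Q) (u(Q) = (Q - 125)/(Q + 7) = (-125 + Q)/(7 + Q))
L(z) = 0
(L(A(-10)) - u(-144)) + K(149) = (0 - (-125 - 144)/(7 - 144)) + (-33 + 149) = (0 - (-269)/(-137)) + 116 = (0 - (-1)*(-269)/137) + 116 = (0 - 1*269/137) + 116 = (0 - 269/137) + 116 = -269/137 + 116 = 15623/137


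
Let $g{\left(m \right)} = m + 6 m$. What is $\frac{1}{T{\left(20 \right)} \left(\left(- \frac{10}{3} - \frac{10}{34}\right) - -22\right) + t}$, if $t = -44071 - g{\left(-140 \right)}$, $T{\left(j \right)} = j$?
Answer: $- \frac{51}{2178901} \approx -2.3406 \cdot 10^{-5}$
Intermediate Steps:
$g{\left(m \right)} = 7 m$
$t = -43091$ ($t = -44071 - 7 \left(-140\right) = -44071 - -980 = -44071 + 980 = -43091$)
$\frac{1}{T{\left(20 \right)} \left(\left(- \frac{10}{3} - \frac{10}{34}\right) - -22\right) + t} = \frac{1}{20 \left(\left(- \frac{10}{3} - \frac{10}{34}\right) - -22\right) - 43091} = \frac{1}{20 \left(\left(\left(-10\right) \frac{1}{3} - \frac{5}{17}\right) + 22\right) - 43091} = \frac{1}{20 \left(\left(- \frac{10}{3} - \frac{5}{17}\right) + 22\right) - 43091} = \frac{1}{20 \left(- \frac{185}{51} + 22\right) - 43091} = \frac{1}{20 \cdot \frac{937}{51} - 43091} = \frac{1}{\frac{18740}{51} - 43091} = \frac{1}{- \frac{2178901}{51}} = - \frac{51}{2178901}$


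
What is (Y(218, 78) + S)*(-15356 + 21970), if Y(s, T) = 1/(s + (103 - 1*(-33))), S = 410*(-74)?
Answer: -35518367213/177 ≈ -2.0067e+8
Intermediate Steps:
S = -30340
Y(s, T) = 1/(136 + s) (Y(s, T) = 1/(s + (103 + 33)) = 1/(s + 136) = 1/(136 + s))
(Y(218, 78) + S)*(-15356 + 21970) = (1/(136 + 218) - 30340)*(-15356 + 21970) = (1/354 - 30340)*6614 = -10740359/354*6614 = -35518367213/177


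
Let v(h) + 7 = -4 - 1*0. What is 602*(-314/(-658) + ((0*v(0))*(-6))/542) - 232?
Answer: 2598/47 ≈ 55.277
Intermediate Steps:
v(h) = -11 (v(h) = -7 + (-4 - 1*0) = -7 + (-4 + 0) = -7 - 4 = -11)
602*(-314/(-658) + ((0*v(0))*(-6))/542) - 232 = 602*(-314/(-658) + ((0*(-11))*(-6))/542) - 232 = 602*(-314*(-1/658) + (0*(-6))*(1/542)) - 232 = 602*(157/329 + 0*(1/542)) - 232 = 602*(157/329 + 0) - 232 = 602*(157/329) - 232 = 13502/47 - 232 = 2598/47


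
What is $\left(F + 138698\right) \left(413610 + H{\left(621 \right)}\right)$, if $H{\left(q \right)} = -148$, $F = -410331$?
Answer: $-112309923446$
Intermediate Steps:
$\left(F + 138698\right) \left(413610 + H{\left(621 \right)}\right) = \left(-410331 + 138698\right) \left(413610 - 148\right) = \left(-271633\right) 413462 = -112309923446$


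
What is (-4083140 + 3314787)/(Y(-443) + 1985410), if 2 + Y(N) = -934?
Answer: -768353/1984474 ≈ -0.38718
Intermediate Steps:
Y(N) = -936 (Y(N) = -2 - 934 = -936)
(-4083140 + 3314787)/(Y(-443) + 1985410) = (-4083140 + 3314787)/(-936 + 1985410) = -768353/1984474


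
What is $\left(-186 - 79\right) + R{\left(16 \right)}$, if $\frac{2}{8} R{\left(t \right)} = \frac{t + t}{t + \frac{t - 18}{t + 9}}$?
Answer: $- \frac{51135}{199} \approx -256.96$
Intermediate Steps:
$R{\left(t \right)} = \frac{8 t}{t + \frac{-18 + t}{9 + t}}$ ($R{\left(t \right)} = 4 \frac{t + t}{t + \frac{t - 18}{t + 9}} = 4 \frac{2 t}{t + \frac{-18 + t}{9 + t}} = \frac{8 t}{t + \frac{-18 + t}{9 + t}}$)
$\left(-186 - 79\right) + R{\left(16 \right)} = \left(-186 - 79\right) + 8 \cdot 16 \frac{1}{-18 + 16^{2} + 10 \cdot 16} \left(9 + 16\right) = \left(-186 - 79\right) + 8 \cdot 16 \frac{1}{-18 + 256 + 160} \cdot 25 = -265 + 8 \cdot 16 \cdot \frac{1}{398} \cdot 25 = -265 + \frac{1600}{199} = - \frac{51135}{199}$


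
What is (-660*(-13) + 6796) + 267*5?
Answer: 16711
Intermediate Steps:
(-660*(-13) + 6796) + 267*5 = (8580 + 6796) + 1335 = 15376 + 1335 = 16711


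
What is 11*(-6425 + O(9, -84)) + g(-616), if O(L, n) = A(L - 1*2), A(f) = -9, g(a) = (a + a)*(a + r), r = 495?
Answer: 78298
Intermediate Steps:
g(a) = 2*a*(495 + a) (g(a) = (a + a)*(a + 495) = (2*a)*(495 + a) = 2*a*(495 + a))
O(L, n) = -9
11*(-6425 + O(9, -84)) + g(-616) = 11*(-6425 - 9) + 2*(-616)*(495 - 616) = 11*(-6434) + 2*(-616)*(-121) = -70774 + 149072 = 78298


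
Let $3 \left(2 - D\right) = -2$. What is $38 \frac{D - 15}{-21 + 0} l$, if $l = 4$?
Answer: $\frac{5624}{63} \approx 89.27$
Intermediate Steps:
$D = \frac{8}{3}$ ($D = 2 - - \frac{2}{3} = 2 + \frac{2}{3} = \frac{8}{3} \approx 2.6667$)
$38 \frac{D - 15}{-21 + 0} l = 38 \frac{\frac{8}{3} - 15}{-21 + 0} \cdot 4 = 38 \left(- \frac{37}{3 \left(-21\right)}\right) 4 = 38 \left(\left(- \frac{37}{3}\right) \left(- \frac{1}{21}\right)\right) 4 = 38 \cdot \frac{37}{63} \cdot 4 = \frac{1406}{63} \cdot 4 = \frac{5624}{63}$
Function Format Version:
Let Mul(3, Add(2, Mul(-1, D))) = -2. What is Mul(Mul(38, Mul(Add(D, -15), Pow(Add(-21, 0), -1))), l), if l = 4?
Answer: Rational(5624, 63) ≈ 89.270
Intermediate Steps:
D = Rational(8, 3) (D = Add(2, Mul(Rational(-1, 3), -2)) = Add(2, Rational(2, 3)) = Rational(8, 3) ≈ 2.6667)
Mul(Mul(38, Mul(Add(D, -15), Pow(Add(-21, 0), -1))), l) = Mul(Mul(38, Mul(Add(Rational(8, 3), -15), Pow(Add(-21, 0), -1))), 4) = Mul(Mul(38, Mul(Rational(-37, 3), Pow(-21, -1))), 4) = Mul(Mul(38, Mul(Rational(-37, 3), Rational(-1, 21))), 4) = Mul(Mul(38, Rational(37, 63)), 4) = Mul(Rational(1406, 63), 4) = Rational(5624, 63)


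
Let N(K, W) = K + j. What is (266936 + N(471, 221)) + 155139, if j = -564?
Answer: 421982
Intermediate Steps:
N(K, W) = -564 + K (N(K, W) = K - 564 = -564 + K)
(266936 + N(471, 221)) + 155139 = (266936 + (-564 + 471)) + 155139 = (266936 - 93) + 155139 = 266843 + 155139 = 421982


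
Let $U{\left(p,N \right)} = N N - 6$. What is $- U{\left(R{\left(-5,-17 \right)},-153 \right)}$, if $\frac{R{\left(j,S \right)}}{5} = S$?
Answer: $-23403$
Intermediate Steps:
$R{\left(j,S \right)} = 5 S$
$U{\left(p,N \right)} = -6 + N^{2}$ ($U{\left(p,N \right)} = N^{2} - 6 = -6 + N^{2}$)
$- U{\left(R{\left(-5,-17 \right)},-153 \right)} = - (-6 + \left(-153\right)^{2}) = - (-6 + 23409) = \left(-1\right) 23403 = -23403$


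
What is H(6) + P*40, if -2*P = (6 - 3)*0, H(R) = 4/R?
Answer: ⅔ ≈ 0.66667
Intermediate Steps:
P = 0 (P = -(6 - 3)*0/2 = -3*0/2 = -½*0 = 0)
H(6) + P*40 = 4/6 + 0*40 = 4*(⅙) + 0 = ⅔ + 0 = ⅔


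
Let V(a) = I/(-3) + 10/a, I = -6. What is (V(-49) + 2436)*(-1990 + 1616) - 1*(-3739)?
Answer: -44491837/49 ≈ -9.0800e+5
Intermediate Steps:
V(a) = 2 + 10/a (V(a) = -6/(-3) + 10/a = -6*(-⅓) + 10/a = 2 + 10/a)
(V(-49) + 2436)*(-1990 + 1616) - 1*(-3739) = ((2 + 10/(-49)) + 2436)*(-1990 + 1616) - 1*(-3739) = ((2 + 10*(-1/49)) + 2436)*(-374) + 3739 = ((2 - 10/49) + 2436)*(-374) + 3739 = (88/49 + 2436)*(-374) + 3739 = (119452/49)*(-374) + 3739 = -44675048/49 + 3739 = -44491837/49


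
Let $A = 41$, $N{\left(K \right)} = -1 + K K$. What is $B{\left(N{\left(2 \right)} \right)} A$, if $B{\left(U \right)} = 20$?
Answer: $820$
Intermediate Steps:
$N{\left(K \right)} = -1 + K^{2}$
$B{\left(N{\left(2 \right)} \right)} A = 20 \cdot 41 = 820$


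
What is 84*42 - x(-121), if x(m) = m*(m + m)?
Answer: -25754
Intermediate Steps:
x(m) = 2*m² (x(m) = m*(2*m) = 2*m²)
84*42 - x(-121) = 84*42 - 2*(-121)² = 3528 - 2*14641 = 3528 - 1*29282 = 3528 - 29282 = -25754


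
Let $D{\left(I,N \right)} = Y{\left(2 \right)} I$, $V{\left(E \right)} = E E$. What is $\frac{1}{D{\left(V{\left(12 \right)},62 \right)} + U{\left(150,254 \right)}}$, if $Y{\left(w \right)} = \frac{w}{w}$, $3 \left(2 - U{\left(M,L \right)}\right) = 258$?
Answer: $\frac{1}{60} \approx 0.016667$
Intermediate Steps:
$U{\left(M,L \right)} = -84$ ($U{\left(M,L \right)} = 2 - 86 = -84$)
$V{\left(E \right)} = E^{2}$
$Y{\left(w \right)} = 1$
$D{\left(I,N \right)} = I$ ($D{\left(I,N \right)} = 1 I = I$)
$\frac{1}{D{\left(V{\left(12 \right)},62 \right)} + U{\left(150,254 \right)}} = \frac{1}{12^{2} - 84} = \frac{1}{144 - 84} = \frac{1}{60}$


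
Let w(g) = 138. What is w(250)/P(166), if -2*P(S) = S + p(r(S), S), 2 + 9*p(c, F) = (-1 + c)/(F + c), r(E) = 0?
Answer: -15272/9173 ≈ -1.6649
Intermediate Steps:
p(c, F) = -2/9 + (-1 + c)/(9*(F + c)) (p(c, F) = -2/9 + ((-1 + c)/(F + c))/9 = -2/9 + (-1 + c)/(9*(F + c)))
P(S) = -S/2 - (-1 - 2*S)/(18*S) (P(S) = -(S + (-1 - 1*0 - 2*S)/(9*(S + 0)))/2 = -(S + (-1 + 0 - 2*S)/(9*S))/2 = -(S + (-1 - 2*S)/(9*S))/2 = -S/2 - (-1 - 2*S)/(18*S))
w(250)/P(166) = 138/(⅑ - ½*166 + (1/18)/166) = 138/(⅑ - 83 + (1/18)*(1/166)) = 138/(⅑ - 83 + 1/2988) = 138/(-27519/332) = 138*(-332/27519) = -15272/9173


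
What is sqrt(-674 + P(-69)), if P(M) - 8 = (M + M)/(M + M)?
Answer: I*sqrt(665) ≈ 25.788*I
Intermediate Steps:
P(M) = 9 (P(M) = 8 + (M + M)/(M + M) = 8 + (2*M)/((2*M)) = 8 + (2*M)*(1/(2*M)) = 8 + 1 = 9)
sqrt(-674 + P(-69)) = sqrt(-674 + 9) = sqrt(-665) = I*sqrt(665)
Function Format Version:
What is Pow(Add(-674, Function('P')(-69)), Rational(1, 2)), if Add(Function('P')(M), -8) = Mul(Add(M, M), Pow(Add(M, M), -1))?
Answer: Mul(I, Pow(665, Rational(1, 2))) ≈ Mul(25.788, I)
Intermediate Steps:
Function('P')(M) = 9 (Function('P')(M) = Add(8, Mul(Add(M, M), Pow(Add(M, M), -1))) = Add(8, Mul(Mul(2, M), Pow(Mul(2, M), -1))) = Add(8, Mul(Mul(2, M), Mul(Rational(1, 2), Pow(M, -1)))) = Add(8, 1) = 9)
Pow(Add(-674, Function('P')(-69)), Rational(1, 2)) = Pow(Add(-674, 9), Rational(1, 2)) = Pow(-665, Rational(1, 2)) = Mul(I, Pow(665, Rational(1, 2)))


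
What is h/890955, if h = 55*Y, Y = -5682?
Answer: -20834/59397 ≈ -0.35076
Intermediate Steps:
h = -312510 (h = 55*(-5682) = -312510)
h/890955 = -312510/890955 = -312510*1/890955 = -20834/59397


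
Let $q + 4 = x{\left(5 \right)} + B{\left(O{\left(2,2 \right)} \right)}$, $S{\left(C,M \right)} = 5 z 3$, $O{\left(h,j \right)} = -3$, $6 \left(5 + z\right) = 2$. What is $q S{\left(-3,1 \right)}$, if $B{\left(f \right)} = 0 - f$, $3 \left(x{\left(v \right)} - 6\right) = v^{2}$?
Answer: $- \frac{2800}{3} \approx -933.33$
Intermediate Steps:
$z = - \frac{14}{3}$ ($z = -5 + \frac{1}{6} \cdot 2 = -5 + \frac{1}{3} = - \frac{14}{3} \approx -4.6667$)
$x{\left(v \right)} = 6 + \frac{v^{2}}{3}$
$B{\left(f \right)} = - f$
$S{\left(C,M \right)} = -70$ ($S{\left(C,M \right)} = 5 \left(- \frac{14}{3}\right) 3 = \left(- \frac{70}{3}\right) 3 = -70$)
$q = \frac{40}{3}$ ($q = -4 + \left(\left(6 + \frac{5^{2}}{3}\right) - -3\right) = -4 + \left(\left(6 + \frac{1}{3} \cdot 25\right) + 3\right) = -4 + \left(\left(6 + \frac{25}{3}\right) + 3\right) = -4 + \left(\frac{43}{3} + 3\right) = -4 + \frac{52}{3} = \frac{40}{3} \approx 13.333$)
$q S{\left(-3,1 \right)} = \frac{40}{3} \left(-70\right) = - \frac{2800}{3}$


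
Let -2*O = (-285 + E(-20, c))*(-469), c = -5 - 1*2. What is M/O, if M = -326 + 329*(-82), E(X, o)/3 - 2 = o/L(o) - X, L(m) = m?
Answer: 6826/12663 ≈ 0.53905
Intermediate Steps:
c = -7 (c = -5 - 2 = -7)
E(X, o) = 9 - 3*X (E(X, o) = 6 + 3*(o/o - X) = 6 + 3*(1 - X) = 6 + (3 - 3*X) = 9 - 3*X)
M = -27304 (M = -326 - 26978 = -27304)
O = -50652 (O = -(-285 + (9 - 3*(-20)))*(-469)/2 = -(-285 + (9 + 60))*(-469)/2 = -(-285 + 69)*(-469)/2 = -(-108)*(-469) = -1/2*101304 = -50652)
M/O = -27304/(-50652) = -27304*(-1/50652) = 6826/12663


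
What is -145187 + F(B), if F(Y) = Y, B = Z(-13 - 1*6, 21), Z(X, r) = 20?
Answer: -145167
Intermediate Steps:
B = 20
-145187 + F(B) = -145187 + 20 = -145167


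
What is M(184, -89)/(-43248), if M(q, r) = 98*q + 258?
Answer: -9145/21624 ≈ -0.42291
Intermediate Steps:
M(q, r) = 258 + 98*q
M(184, -89)/(-43248) = (258 + 98*184)/(-43248) = (258 + 18032)*(-1/43248) = 18290*(-1/43248) = -9145/21624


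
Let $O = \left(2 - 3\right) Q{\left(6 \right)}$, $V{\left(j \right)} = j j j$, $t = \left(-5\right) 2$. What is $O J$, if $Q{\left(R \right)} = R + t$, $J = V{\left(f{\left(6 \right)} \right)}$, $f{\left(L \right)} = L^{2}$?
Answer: $186624$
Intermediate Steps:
$t = -10$
$V{\left(j \right)} = j^{3}$ ($V{\left(j \right)} = j^{2} j = j^{3}$)
$J = 46656$ ($J = \left(6^{2}\right)^{3} = 36^{3} = 46656$)
$Q{\left(R \right)} = -10 + R$ ($Q{\left(R \right)} = R - 10 = -10 + R$)
$O = 4$ ($O = \left(2 - 3\right) \left(-10 + 6\right) = \left(-1\right) \left(-4\right) = 4$)
$O J = 4 \cdot 46656 = 186624$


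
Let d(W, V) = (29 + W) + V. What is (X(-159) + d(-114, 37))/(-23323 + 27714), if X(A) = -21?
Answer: -69/4391 ≈ -0.015714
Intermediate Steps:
d(W, V) = 29 + V + W
(X(-159) + d(-114, 37))/(-23323 + 27714) = (-21 + (29 + 37 - 114))/(-23323 + 27714) = (-21 - 48)/4391 = -69*1/4391 = -69/4391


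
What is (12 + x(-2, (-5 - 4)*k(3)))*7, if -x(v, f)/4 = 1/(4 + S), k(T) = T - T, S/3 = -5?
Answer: 952/11 ≈ 86.545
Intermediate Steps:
S = -15 (S = 3*(-5) = -15)
k(T) = 0
x(v, f) = 4/11 (x(v, f) = -4/(4 - 15) = -4/(-11) = -4*(-1/11) = 4/11)
(12 + x(-2, (-5 - 4)*k(3)))*7 = (12 + 4/11)*7 = (136/11)*7 = 952/11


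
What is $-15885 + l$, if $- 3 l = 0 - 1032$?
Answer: $-15541$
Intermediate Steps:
$l = 344$ ($l = - \frac{0 - 1032}{3} = \left(- \frac{1}{3}\right) \left(-1032\right) = 344$)
$-15885 + l = -15885 + 344 = -15541$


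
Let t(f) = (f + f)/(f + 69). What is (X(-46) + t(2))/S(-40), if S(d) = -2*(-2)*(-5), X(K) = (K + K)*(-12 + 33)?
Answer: 34292/355 ≈ 96.597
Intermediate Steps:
t(f) = 2*f/(69 + f) (t(f) = (2*f)/(69 + f) = 2*f/(69 + f))
X(K) = 42*K (X(K) = (2*K)*21 = 42*K)
S(d) = -20 (S(d) = 4*(-5) = -20)
(X(-46) + t(2))/S(-40) = (42*(-46) + 2*2/(69 + 2))/(-20) = (-1932 + 2*2/71)*(-1/20) = (-1932 + 2*2*(1/71))*(-1/20) = (-1932 + 4/71)*(-1/20) = -137168/71*(-1/20) = 34292/355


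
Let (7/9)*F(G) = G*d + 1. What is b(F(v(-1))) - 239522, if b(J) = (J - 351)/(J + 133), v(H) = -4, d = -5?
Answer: -9580961/40 ≈ -2.3952e+5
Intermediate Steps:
F(G) = 9/7 - 45*G/7 (F(G) = 9*(G*(-5) + 1)/7 = 9*(-5*G + 1)/7 = 9*(1 - 5*G)/7 = 9/7 - 45*G/7)
b(J) = (-351 + J)/(133 + J)
b(F(v(-1))) - 239522 = (-351 + (9/7 - 45/7*(-4)))/(133 + (9/7 - 45/7*(-4))) - 239522 = (-351 + (9/7 + 180/7))/(133 + (9/7 + 180/7)) - 239522 = (-351 + 27)/(133 + 27) - 239522 = -324/160 - 239522 = (1/160)*(-324) - 239522 = -81/40 - 239522 = -9580961/40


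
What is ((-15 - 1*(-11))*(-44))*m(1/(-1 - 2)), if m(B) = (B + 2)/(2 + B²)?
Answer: 2640/19 ≈ 138.95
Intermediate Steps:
m(B) = (2 + B)/(2 + B²)
((-15 - 1*(-11))*(-44))*m(1/(-1 - 2)) = ((-15 - 1*(-11))*(-44))*((2 + 1/(-1 - 2))/(2 + (1/(-1 - 2))²)) = ((-15 + 11)*(-44))*((2 + 1/(-3))/(2 + (1/(-3))²)) = (-4*(-44))*((2 - ⅓)/(2 + (-⅓)²)) = 176*((5/3)/(2 + ⅑)) = 176*((5/3)/(19/9)) = 176*((9/19)*(5/3)) = 176*(15/19) = 2640/19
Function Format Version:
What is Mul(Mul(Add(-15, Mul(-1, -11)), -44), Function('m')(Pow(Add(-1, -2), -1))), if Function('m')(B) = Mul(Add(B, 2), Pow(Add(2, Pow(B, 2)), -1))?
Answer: Rational(2640, 19) ≈ 138.95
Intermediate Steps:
Function('m')(B) = Mul(Pow(Add(2, Pow(B, 2)), -1), Add(2, B)) (Function('m')(B) = Mul(Add(2, B), Pow(Add(2, Pow(B, 2)), -1)) = Mul(Pow(Add(2, Pow(B, 2)), -1), Add(2, B)))
Mul(Mul(Add(-15, Mul(-1, -11)), -44), Function('m')(Pow(Add(-1, -2), -1))) = Mul(Mul(Add(-15, Mul(-1, -11)), -44), Mul(Pow(Add(2, Pow(Pow(Add(-1, -2), -1), 2)), -1), Add(2, Pow(Add(-1, -2), -1)))) = Mul(Mul(Add(-15, 11), -44), Mul(Pow(Add(2, Pow(Pow(-3, -1), 2)), -1), Add(2, Pow(-3, -1)))) = Mul(Mul(-4, -44), Mul(Pow(Add(2, Pow(Rational(-1, 3), 2)), -1), Add(2, Rational(-1, 3)))) = Mul(176, Mul(Pow(Add(2, Rational(1, 9)), -1), Rational(5, 3))) = Mul(176, Mul(Pow(Rational(19, 9), -1), Rational(5, 3))) = Mul(176, Mul(Rational(9, 19), Rational(5, 3))) = Mul(176, Rational(15, 19)) = Rational(2640, 19)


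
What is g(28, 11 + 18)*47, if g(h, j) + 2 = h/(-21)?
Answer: -470/3 ≈ -156.67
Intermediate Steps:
g(h, j) = -2 - h/21 (g(h, j) = -2 + h/(-21) = -2 + h*(-1/21) = -2 - h/21)
g(28, 11 + 18)*47 = (-2 - 1/21*28)*47 = (-2 - 4/3)*47 = -10/3*47 = -470/3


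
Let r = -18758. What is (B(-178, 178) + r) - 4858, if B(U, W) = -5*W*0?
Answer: -23616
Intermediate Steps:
B(U, W) = 0
(B(-178, 178) + r) - 4858 = (0 - 18758) - 4858 = -18758 - 4858 = -23616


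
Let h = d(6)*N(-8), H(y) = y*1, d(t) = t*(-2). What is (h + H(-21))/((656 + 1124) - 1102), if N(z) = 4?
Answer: -23/226 ≈ -0.10177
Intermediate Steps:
d(t) = -2*t
H(y) = y
h = -48 (h = -2*6*4 = -12*4 = -48)
(h + H(-21))/((656 + 1124) - 1102) = (-48 - 21)/((656 + 1124) - 1102) = -69/(1780 - 1102) = -69/678 = -69*1/678 = -23/226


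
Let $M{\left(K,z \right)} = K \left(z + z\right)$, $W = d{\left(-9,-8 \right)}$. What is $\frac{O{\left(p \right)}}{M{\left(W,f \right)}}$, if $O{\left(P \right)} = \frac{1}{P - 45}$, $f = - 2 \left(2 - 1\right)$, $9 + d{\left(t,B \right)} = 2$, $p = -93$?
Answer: $- \frac{1}{3864} \approx -0.0002588$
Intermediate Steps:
$d{\left(t,B \right)} = -7$ ($d{\left(t,B \right)} = -9 + 2 = -7$)
$W = -7$
$f = -2$ ($f = \left(-2\right) 1 = -2$)
$O{\left(P \right)} = \frac{1}{-45 + P}$
$M{\left(K,z \right)} = 2 K z$ ($M{\left(K,z \right)} = K 2 z = 2 K z$)
$\frac{O{\left(p \right)}}{M{\left(W,f \right)}} = \frac{1}{\left(-45 - 93\right) 2 \left(-7\right) \left(-2\right)} = \frac{1}{\left(-138\right) 28} = \left(- \frac{1}{138}\right) \frac{1}{28} = - \frac{1}{3864}$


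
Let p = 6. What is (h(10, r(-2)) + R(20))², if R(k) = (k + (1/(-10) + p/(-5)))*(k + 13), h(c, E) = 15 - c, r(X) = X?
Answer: 38700841/100 ≈ 3.8701e+5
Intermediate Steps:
R(k) = (13 + k)*(-13/10 + k) (R(k) = (k + (1/(-10) + 6/(-5)))*(k + 13) = (k + (1*(-⅒) + 6*(-⅕)))*(13 + k) = (k + (-⅒ - 6/5))*(13 + k) = (k - 13/10)*(13 + k) = (-13/10 + k)*(13 + k) = (13 + k)*(-13/10 + k))
(h(10, r(-2)) + R(20))² = ((15 - 1*10) + (-169/10 + 20² + (117/10)*20))² = ((15 - 10) + (-169/10 + 400 + 234))² = (5 + 6171/10)² = (6221/10)² = 38700841/100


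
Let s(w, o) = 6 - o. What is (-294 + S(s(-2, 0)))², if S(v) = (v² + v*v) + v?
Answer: 46656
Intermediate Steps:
S(v) = v + 2*v² (S(v) = (v² + v²) + v = 2*v² + v = v + 2*v²)
(-294 + S(s(-2, 0)))² = (-294 + (6 - 1*0)*(1 + 2*(6 - 1*0)))² = (-294 + (6 + 0)*(1 + 2*(6 + 0)))² = (-294 + 6*(1 + 2*6))² = (-294 + 6*(1 + 12))² = (-294 + 6*13)² = (-294 + 78)² = (-216)² = 46656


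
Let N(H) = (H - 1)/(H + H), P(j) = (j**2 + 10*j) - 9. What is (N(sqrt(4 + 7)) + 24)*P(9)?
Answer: 3969 - 81*sqrt(11)/11 ≈ 3944.6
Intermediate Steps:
P(j) = -9 + j**2 + 10*j
N(H) = (-1 + H)/(2*H) (N(H) = (-1 + H)/((2*H)) = (-1 + H)*(1/(2*H)) = (-1 + H)/(2*H))
(N(sqrt(4 + 7)) + 24)*P(9) = ((-1 + sqrt(4 + 7))/(2*(sqrt(4 + 7))) + 24)*(-9 + 9**2 + 10*9) = ((-1 + sqrt(11))/(2*(sqrt(11))) + 24)*(-9 + 81 + 90) = ((sqrt(11)/11)*(-1 + sqrt(11))/2 + 24)*162 = (sqrt(11)*(-1 + sqrt(11))/22 + 24)*162 = (24 + sqrt(11)*(-1 + sqrt(11))/22)*162 = 3888 + 81*sqrt(11)*(-1 + sqrt(11))/11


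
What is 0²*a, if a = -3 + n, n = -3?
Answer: 0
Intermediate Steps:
a = -6 (a = -3 - 3 = -6)
0²*a = 0²*(-6) = 0*(-6) = 0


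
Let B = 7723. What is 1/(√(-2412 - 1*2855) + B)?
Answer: 7723/59649996 - I*√5267/59649996 ≈ 0.00012947 - 1.2167e-6*I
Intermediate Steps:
1/(√(-2412 - 1*2855) + B) = 1/(√(-2412 - 1*2855) + 7723) = 1/(√(-2412 - 2855) + 7723) = 1/(√(-5267) + 7723) = 1/(I*√5267 + 7723) = 1/(7723 + I*√5267)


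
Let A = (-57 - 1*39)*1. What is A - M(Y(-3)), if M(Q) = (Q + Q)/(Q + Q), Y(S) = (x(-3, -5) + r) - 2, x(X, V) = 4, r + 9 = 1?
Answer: -97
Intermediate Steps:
r = -8 (r = -9 + 1 = -8)
A = -96 (A = (-57 - 39)*1 = -96*1 = -96)
Y(S) = -6 (Y(S) = (4 - 8) - 2 = -4 - 2 = -6)
M(Q) = 1 (M(Q) = (2*Q)/((2*Q)) = (2*Q)*(1/(2*Q)) = 1)
A - M(Y(-3)) = -96 - 1*1 = -96 - 1 = -97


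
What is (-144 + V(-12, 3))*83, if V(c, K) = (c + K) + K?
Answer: -12450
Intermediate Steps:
V(c, K) = c + 2*K (V(c, K) = (K + c) + K = c + 2*K)
(-144 + V(-12, 3))*83 = (-144 + (-12 + 2*3))*83 = (-144 + (-12 + 6))*83 = (-144 - 6)*83 = -150*83 = -12450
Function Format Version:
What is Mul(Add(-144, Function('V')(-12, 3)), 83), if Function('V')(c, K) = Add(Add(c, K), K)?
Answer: -12450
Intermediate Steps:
Function('V')(c, K) = Add(c, Mul(2, K)) (Function('V')(c, K) = Add(Add(K, c), K) = Add(c, Mul(2, K)))
Mul(Add(-144, Function('V')(-12, 3)), 83) = Mul(Add(-144, Add(-12, Mul(2, 3))), 83) = Mul(Add(-144, Add(-12, 6)), 83) = Mul(Add(-144, -6), 83) = Mul(-150, 83) = -12450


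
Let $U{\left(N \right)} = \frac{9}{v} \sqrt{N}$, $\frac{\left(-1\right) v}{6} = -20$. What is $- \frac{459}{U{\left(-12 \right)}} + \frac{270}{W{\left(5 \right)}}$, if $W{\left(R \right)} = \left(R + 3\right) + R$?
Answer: $\frac{270}{13} + 1020 i \sqrt{3} \approx 20.769 + 1766.7 i$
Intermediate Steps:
$v = 120$ ($v = \left(-6\right) \left(-20\right) = 120$)
$W{\left(R \right)} = 3 + 2 R$ ($W{\left(R \right)} = \left(3 + R\right) + R = 3 + 2 R$)
$U{\left(N \right)} = \frac{3 \sqrt{N}}{40}$ ($U{\left(N \right)} = \frac{9}{120} \sqrt{N} = 9 \cdot \frac{1}{120} \sqrt{N} = \frac{3 \sqrt{N}}{40}$)
$- \frac{459}{U{\left(-12 \right)}} + \frac{270}{W{\left(5 \right)}} = - \frac{459}{\frac{3}{40} \sqrt{-12}} + \frac{270}{3 + 2 \cdot 5} = - \frac{459}{\frac{3}{40} \cdot 2 i \sqrt{3}} + \frac{270}{3 + 10} = - \frac{459}{\frac{3}{20} i \sqrt{3}} + \frac{270}{13} = - 459 \left(- \frac{20 i \sqrt{3}}{9}\right) + 270 \cdot \frac{1}{13} = 1020 i \sqrt{3} + \frac{270}{13} = \frac{270}{13} + 1020 i \sqrt{3}$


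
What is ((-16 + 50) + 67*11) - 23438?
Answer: -22667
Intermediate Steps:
((-16 + 50) + 67*11) - 23438 = (34 + 737) - 23438 = 771 - 23438 = -22667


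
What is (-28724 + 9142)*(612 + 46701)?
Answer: -926483166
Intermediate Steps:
(-28724 + 9142)*(612 + 46701) = -19582*47313 = -926483166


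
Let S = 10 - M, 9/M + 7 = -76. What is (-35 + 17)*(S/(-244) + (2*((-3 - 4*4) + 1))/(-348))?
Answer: -327825/293654 ≈ -1.1164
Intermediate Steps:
M = -9/83 (M = 9/(-7 - 76) = 9/(-83) = 9*(-1/83) = -9/83 ≈ -0.10843)
S = 839/83 (S = 10 - 1*(-9/83) = 10 + 9/83 = 839/83 ≈ 10.108)
(-35 + 17)*(S/(-244) + (2*((-3 - 4*4) + 1))/(-348)) = (-35 + 17)*((839/83)/(-244) + (2*((-3 - 4*4) + 1))/(-348)) = -18*((839/83)*(-1/244) + (2*((-3 - 16) + 1))*(-1/348)) = -18*(-839/20252 + (2*(-19 + 1))*(-1/348)) = -18*(-839/20252 + (2*(-18))*(-1/348)) = -18*(-839/20252 - 36*(-1/348)) = -18*(-839/20252 + 3/29) = -18*36425/587308 = -327825/293654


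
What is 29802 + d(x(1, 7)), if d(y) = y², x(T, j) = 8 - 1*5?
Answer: 29811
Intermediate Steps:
x(T, j) = 3 (x(T, j) = 8 - 5 = 3)
29802 + d(x(1, 7)) = 29802 + 3² = 29802 + 9 = 29811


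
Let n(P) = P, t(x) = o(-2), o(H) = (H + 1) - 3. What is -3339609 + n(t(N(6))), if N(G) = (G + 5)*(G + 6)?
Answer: -3339613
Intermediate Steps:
o(H) = -2 + H (o(H) = (1 + H) - 3 = -2 + H)
N(G) = (5 + G)*(6 + G)
t(x) = -4 (t(x) = -2 - 2 = -4)
-3339609 + n(t(N(6))) = -3339609 - 4 = -3339613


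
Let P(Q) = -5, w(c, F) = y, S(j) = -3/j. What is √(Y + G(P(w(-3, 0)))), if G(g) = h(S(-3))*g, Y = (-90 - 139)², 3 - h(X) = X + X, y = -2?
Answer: 2*√13109 ≈ 228.99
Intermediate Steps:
h(X) = 3 - 2*X (h(X) = 3 - (X + X) = 3 - 2*X)
w(c, F) = -2
Y = 52441 (Y = (-229)² = 52441)
G(g) = g (G(g) = (3 - (-6)/(-3))*g = (3 - (-6)*(-1)/3)*g = (3 - 2*1)*g = (3 - 2)*g = 1*g = g)
√(Y + G(P(w(-3, 0)))) = √(52441 - 5) = √52436 = 2*√13109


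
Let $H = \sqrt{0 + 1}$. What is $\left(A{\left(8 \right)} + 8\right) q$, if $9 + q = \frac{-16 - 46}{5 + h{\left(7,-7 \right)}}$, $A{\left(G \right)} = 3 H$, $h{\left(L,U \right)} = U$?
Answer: $242$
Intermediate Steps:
$H = 1$ ($H = \sqrt{1} = 1$)
$A{\left(G \right)} = 3$ ($A{\left(G \right)} = 3 \cdot 1 = 3$)
$q = 22$ ($q = -9 + \frac{-16 - 46}{5 - 7} = -9 - \frac{62}{-2} = -9 - -31 = -9 + 31 = 22$)
$\left(A{\left(8 \right)} + 8\right) q = \left(3 + 8\right) 22 = 11 \cdot 22 = 242$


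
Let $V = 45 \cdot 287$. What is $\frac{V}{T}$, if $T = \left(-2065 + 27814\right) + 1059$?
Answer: $\frac{4305}{8936} \approx 0.48176$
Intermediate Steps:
$T = 26808$ ($T = 25749 + 1059 = 26808$)
$V = 12915$
$\frac{V}{T} = \frac{12915}{26808} = 12915 \cdot \frac{1}{26808} = \frac{4305}{8936}$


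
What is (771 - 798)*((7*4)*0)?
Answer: 0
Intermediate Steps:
(771 - 798)*((7*4)*0) = -756*0 = -27*0 = 0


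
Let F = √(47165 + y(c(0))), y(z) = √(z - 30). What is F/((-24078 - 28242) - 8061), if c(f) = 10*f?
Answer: -√(47165 + I*√30)/60381 ≈ -0.0035967 - 2.0884e-7*I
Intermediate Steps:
y(z) = √(-30 + z)
F = √(47165 + I*√30) (F = √(47165 + √(-30 + 10*0)) = √(47165 + √(-30 + 0)) = √(47165 + √(-30)) = √(47165 + I*√30) ≈ 217.18 + 0.013*I)
F/((-24078 - 28242) - 8061) = √(47165 + I*√30)/((-24078 - 28242) - 8061) = √(47165 + I*√30)/(-52320 - 8061) = √(47165 + I*√30)/(-60381) = √(47165 + I*√30)*(-1/60381) = -√(47165 + I*√30)/60381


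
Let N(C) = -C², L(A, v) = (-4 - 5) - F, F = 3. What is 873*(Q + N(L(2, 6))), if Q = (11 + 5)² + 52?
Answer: 143172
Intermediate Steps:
L(A, v) = -12 (L(A, v) = (-4 - 5) - 1*3 = -9 - 3 = -12)
Q = 308 (Q = 16² + 52 = 256 + 52 = 308)
873*(Q + N(L(2, 6))) = 873*(308 - 1*(-12)²) = 873*(308 - 1*144) = 873*(308 - 144) = 873*164 = 143172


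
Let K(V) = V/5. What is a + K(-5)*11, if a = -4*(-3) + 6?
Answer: 7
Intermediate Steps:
K(V) = V/5 (K(V) = V*(⅕) = V/5)
a = 18 (a = 12 + 6 = 18)
a + K(-5)*11 = 18 + ((⅕)*(-5))*11 = 18 - 1*11 = 18 - 11 = 7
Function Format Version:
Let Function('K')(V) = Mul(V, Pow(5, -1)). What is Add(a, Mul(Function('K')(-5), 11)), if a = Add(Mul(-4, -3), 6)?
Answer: 7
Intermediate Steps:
Function('K')(V) = Mul(Rational(1, 5), V) (Function('K')(V) = Mul(V, Rational(1, 5)) = Mul(Rational(1, 5), V))
a = 18 (a = Add(12, 6) = 18)
Add(a, Mul(Function('K')(-5), 11)) = Add(18, Mul(Mul(Rational(1, 5), -5), 11)) = Add(18, Mul(-1, 11)) = Add(18, -11) = 7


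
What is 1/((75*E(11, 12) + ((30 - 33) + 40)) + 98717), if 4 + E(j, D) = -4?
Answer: 1/98154 ≈ 1.0188e-5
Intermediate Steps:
E(j, D) = -8 (E(j, D) = -4 - 4 = -8)
1/((75*E(11, 12) + ((30 - 33) + 40)) + 98717) = 1/((75*(-8) + ((30 - 33) + 40)) + 98717) = 1/((-600 + (-3 + 40)) + 98717) = 1/((-600 + 37) + 98717) = 1/(-563 + 98717) = 1/98154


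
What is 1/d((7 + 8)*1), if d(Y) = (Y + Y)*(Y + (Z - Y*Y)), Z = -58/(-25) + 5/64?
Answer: -160/996489 ≈ -0.00016056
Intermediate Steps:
Z = 3837/1600 (Z = -58*(-1/25) + 5*(1/64) = 58/25 + 5/64 = 3837/1600 ≈ 2.3981)
d(Y) = 2*Y*(3837/1600 + Y - Y²) (d(Y) = (Y + Y)*(Y + (3837/1600 - Y*Y)) = (2*Y)*(Y + (3837/1600 - Y²)) = (2*Y)*(3837/1600 + Y - Y²) = 2*Y*(3837/1600 + Y - Y²))
1/d((7 + 8)*1) = 1/(((7 + 8)*1)*(3837 - 1600*(7 + 8)² + 1600*((7 + 8)*1))/800) = 1/((15*1)*(3837 - 1600*(15*1)² + 1600*(15*1))/800) = 1/((1/800)*15*(3837 - 1600*15² + 1600*15)) = 1/((1/800)*15*(3837 - 1600*225 + 24000)) = 1/((1/800)*15*(3837 - 360000 + 24000)) = 1/((1/800)*15*(-332163)) = 1/(-996489/160) = -160/996489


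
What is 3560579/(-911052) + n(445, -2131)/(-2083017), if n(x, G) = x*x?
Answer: -2532385886381/632578934628 ≈ -4.0033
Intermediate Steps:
n(x, G) = x²
3560579/(-911052) + n(445, -2131)/(-2083017) = 3560579/(-911052) + 445²/(-2083017) = 3560579*(-1/911052) + 198025*(-1/2083017) = -3560579/911052 - 198025/2083017 = -2532385886381/632578934628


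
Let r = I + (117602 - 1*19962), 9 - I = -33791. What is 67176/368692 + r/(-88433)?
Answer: -10630075318/8151134909 ≈ -1.3041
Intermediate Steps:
I = 33800 (I = 9 - 1*(-33791) = 9 + 33791 = 33800)
r = 131440 (r = 33800 + (117602 - 1*19962) = 33800 + (117602 - 19962) = 33800 + 97640 = 131440)
67176/368692 + r/(-88433) = 67176/368692 + 131440/(-88433) = 67176*(1/368692) + 131440*(-1/88433) = 16794/92173 - 131440/88433 = -10630075318/8151134909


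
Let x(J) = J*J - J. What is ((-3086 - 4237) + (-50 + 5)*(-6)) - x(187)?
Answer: -41835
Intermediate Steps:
x(J) = J² - J
((-3086 - 4237) + (-50 + 5)*(-6)) - x(187) = ((-3086 - 4237) + (-50 + 5)*(-6)) - 187*(-1 + 187) = (-7323 - 45*(-6)) - 187*186 = (-7323 + 270) - 1*34782 = -7053 - 34782 = -41835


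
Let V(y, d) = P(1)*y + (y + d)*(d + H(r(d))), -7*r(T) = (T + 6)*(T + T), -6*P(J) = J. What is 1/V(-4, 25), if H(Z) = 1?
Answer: 3/1640 ≈ 0.0018293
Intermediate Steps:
P(J) = -J/6
r(T) = -2*T*(6 + T)/7 (r(T) = -(T + 6)*(T + T)/7 = -(6 + T)*2*T/7 = -2*T*(6 + T)/7)
V(y, d) = -y/6 + (1 + d)*(d + y) (V(y, d) = (-⅙*1)*y + (y + d)*(d + 1) = -y/6 + (d + y)*(1 + d) = -y/6 + (1 + d)*(d + y))
1/V(-4, 25) = 1/(25 + 25² + (⅚)*(-4) + 25*(-4)) = 1/(25 + 625 - 10/3 - 100) = 1/(1640/3) = 3/1640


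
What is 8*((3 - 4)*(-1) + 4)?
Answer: 40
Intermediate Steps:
8*((3 - 4)*(-1) + 4) = 8*(-1*(-1) + 4) = 8*(1 + 4) = 8*5 = 40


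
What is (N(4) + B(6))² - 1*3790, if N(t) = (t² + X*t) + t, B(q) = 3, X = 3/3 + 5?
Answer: -1581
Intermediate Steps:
X = 6 (X = 3*(⅓) + 5 = 1 + 5 = 6)
N(t) = t² + 7*t (N(t) = (t² + 6*t) + t = t² + 7*t)
(N(4) + B(6))² - 1*3790 = (4*(7 + 4) + 3)² - 1*3790 = (4*11 + 3)² - 3790 = (44 + 3)² - 3790 = 47² - 3790 = 2209 - 3790 = -1581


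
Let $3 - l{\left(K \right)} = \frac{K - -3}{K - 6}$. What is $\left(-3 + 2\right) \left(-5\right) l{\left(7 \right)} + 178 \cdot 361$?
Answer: $64223$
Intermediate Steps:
$l{\left(K \right)} = 3 - \frac{3 + K}{-6 + K}$ ($l{\left(K \right)} = 3 - \frac{K - -3}{K - 6} = 3 - \frac{K + 3}{-6 + K} = 3 - \frac{3 + K}{-6 + K}$)
$\left(-3 + 2\right) \left(-5\right) l{\left(7 \right)} + 178 \cdot 361 = \left(-3 + 2\right) \left(-5\right) \frac{-21 + 2 \cdot 7}{-6 + 7} + 178 \cdot 361 = \left(-1\right) \left(-5\right) \frac{-21 + 14}{1} + 64258 = 5 \cdot 1 \left(-7\right) + 64258 = 5 \left(-7\right) + 64258 = -35 + 64258 = 64223$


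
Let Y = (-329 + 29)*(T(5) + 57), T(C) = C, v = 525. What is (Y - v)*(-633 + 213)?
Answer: 8032500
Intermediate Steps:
Y = -18600 (Y = (-329 + 29)*(5 + 57) = -300*62 = -18600)
(Y - v)*(-633 + 213) = (-18600 - 1*525)*(-633 + 213) = (-18600 - 525)*(-420) = -19125*(-420) = 8032500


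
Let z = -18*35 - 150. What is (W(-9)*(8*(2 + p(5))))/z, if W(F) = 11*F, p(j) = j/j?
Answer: 198/65 ≈ 3.0462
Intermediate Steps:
p(j) = 1
z = -780 (z = -630 - 150 = -780)
(W(-9)*(8*(2 + p(5))))/z = ((11*(-9))*(8*(2 + 1)))/(-780) = -792*3*(-1/780) = -99*24*(-1/780) = -2376*(-1/780) = 198/65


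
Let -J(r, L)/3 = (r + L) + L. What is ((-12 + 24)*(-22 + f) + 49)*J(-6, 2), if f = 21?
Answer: 222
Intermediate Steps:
J(r, L) = -6*L - 3*r (J(r, L) = -3*((r + L) + L) = -3*((L + r) + L) = -3*(r + 2*L) = -6*L - 3*r)
((-12 + 24)*(-22 + f) + 49)*J(-6, 2) = ((-12 + 24)*(-22 + 21) + 49)*(-6*2 - 3*(-6)) = (12*(-1) + 49)*(-12 + 18) = (-12 + 49)*6 = 37*6 = 222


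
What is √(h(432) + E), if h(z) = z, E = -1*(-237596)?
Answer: 2*√59507 ≈ 487.88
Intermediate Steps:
E = 237596
√(h(432) + E) = √(432 + 237596) = √238028 = 2*√59507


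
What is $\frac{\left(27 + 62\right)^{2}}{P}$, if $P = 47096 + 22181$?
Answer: $\frac{7921}{69277} \approx 0.11434$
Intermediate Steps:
$P = 69277$
$\frac{\left(27 + 62\right)^{2}}{P} = \frac{\left(27 + 62\right)^{2}}{69277} = 89^{2} \cdot \frac{1}{69277} = 7921 \cdot \frac{1}{69277} = \frac{7921}{69277}$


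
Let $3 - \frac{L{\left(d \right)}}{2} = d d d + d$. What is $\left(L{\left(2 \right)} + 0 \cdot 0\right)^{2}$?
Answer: $196$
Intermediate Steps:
$L{\left(d \right)} = 6 - 2 d - 2 d^{3}$ ($L{\left(d \right)} = 6 - 2 \left(d d d + d\right) = 6 - 2 \left(d^{2} d + d\right) = 6 - 2 \left(d^{3} + d\right) = 6 - 2 \left(d + d^{3}\right) = 6 - \left(2 d + 2 d^{3}\right) = 6 - 2 d - 2 d^{3}$)
$\left(L{\left(2 \right)} + 0 \cdot 0\right)^{2} = \left(\left(6 - 4 - 2 \cdot 2^{3}\right) + 0 \cdot 0\right)^{2} = \left(\left(6 - 4 - 16\right) + 0\right)^{2} = \left(-14 + 0\right)^{2} = \left(-14\right)^{2} = 196$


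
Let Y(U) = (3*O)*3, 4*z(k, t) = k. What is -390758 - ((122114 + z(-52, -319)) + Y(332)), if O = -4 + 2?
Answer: -512841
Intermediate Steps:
z(k, t) = k/4
O = -2
Y(U) = -18 (Y(U) = (3*(-2))*3 = -6*3 = -18)
-390758 - ((122114 + z(-52, -319)) + Y(332)) = -390758 - ((122114 + (1/4)*(-52)) - 18) = -390758 - ((122114 - 13) - 18) = -390758 - (122101 - 18) = -390758 - 1*122083 = -390758 - 122083 = -512841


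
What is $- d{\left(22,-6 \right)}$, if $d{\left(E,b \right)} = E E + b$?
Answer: $-478$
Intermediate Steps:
$d{\left(E,b \right)} = b + E^{2}$ ($d{\left(E,b \right)} = E^{2} + b = b + E^{2}$)
$- d{\left(22,-6 \right)} = - (-6 + 22^{2}) = - (-6 + 484) = \left(-1\right) 478 = -478$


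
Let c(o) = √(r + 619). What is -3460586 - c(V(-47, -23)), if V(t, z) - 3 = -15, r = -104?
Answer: -3460586 - √515 ≈ -3.4606e+6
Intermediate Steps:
V(t, z) = -12 (V(t, z) = 3 - 15 = -12)
c(o) = √515 (c(o) = √(-104 + 619) = √515)
-3460586 - c(V(-47, -23)) = -3460586 - √515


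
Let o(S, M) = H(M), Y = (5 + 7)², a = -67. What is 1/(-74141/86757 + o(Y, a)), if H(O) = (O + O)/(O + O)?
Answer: 86757/12616 ≈ 6.8767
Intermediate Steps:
Y = 144 (Y = 12² = 144)
H(O) = 1 (H(O) = (2*O)/((2*O)) = (2*O)*(1/(2*O)) = 1)
o(S, M) = 1
1/(-74141/86757 + o(Y, a)) = 1/(-74141/86757 + 1) = 1/(12616/86757) = 86757/12616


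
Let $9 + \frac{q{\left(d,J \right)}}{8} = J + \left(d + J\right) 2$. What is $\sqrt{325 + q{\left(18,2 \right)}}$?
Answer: $\sqrt{589} \approx 24.269$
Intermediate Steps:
$q{\left(d,J \right)} = -72 + 16 d + 24 J$ ($q{\left(d,J \right)} = -72 + 8 \left(J + \left(d + J\right) 2\right) = -72 + 8 \left(J + \left(J + d\right) 2\right) = -72 + 8 \left(J + \left(2 J + 2 d\right)\right) = -72 + 8 \left(2 d + 3 J\right) = -72 + \left(16 d + 24 J\right) = -72 + 16 d + 24 J$)
$\sqrt{325 + q{\left(18,2 \right)}} = \sqrt{325 + \left(-72 + 16 \cdot 18 + 24 \cdot 2\right)} = \sqrt{325 + \left(-72 + 288 + 48\right)} = \sqrt{325 + 264} = \sqrt{589}$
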